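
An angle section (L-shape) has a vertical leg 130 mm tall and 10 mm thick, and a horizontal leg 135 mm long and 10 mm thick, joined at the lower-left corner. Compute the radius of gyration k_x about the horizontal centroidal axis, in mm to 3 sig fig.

k_x ≈ 40.3 mm

Treat the section as a set of non-overlapping primitives; coordinates are from the bounding-box lower-left.
Vertical leg: 10 × 130, A = 1 300 mm², y = 65 mm, Ī = 1 830 833 mm⁴.
Horizontal leg (remainder): 125 × 10, A = 1 250 mm², y = 5 mm, Ī = 10 417 mm⁴.
Centroid: ȳ = ΣA·y / ΣA = 35.588 mm.
Transfer each piece to the horizontal centroidal axis using Ī + A·d² with d = y − 35.588:
  vertical leg: d = 29.412 mm → contributes +2 955 401 mm⁴
  horizontal leg (remainder): d = -30.588 mm → contributes +1 179 967 mm⁴
Total I = 4 135 368 mm⁴.
Radius of gyration: k = √(I/A) = √(4 135 368 / 2 550) = 40.27 mm.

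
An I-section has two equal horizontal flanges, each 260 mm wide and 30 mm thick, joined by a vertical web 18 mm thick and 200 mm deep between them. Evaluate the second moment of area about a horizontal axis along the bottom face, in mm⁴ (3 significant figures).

I_base ≈ 5.44 × 10⁸ mm⁴

Decompose the section into non-overlapping parts with the origin at the bottom-left of its bounding rectangle.
Bottom flange: 260 × 30, A = 7 800 mm², y = 15 mm, Ī = 585 000 mm⁴.
Web: 18 × 200, A = 3 600 mm², y = 130 mm, Ī = 12 000 000 mm⁴.
Top flange: 260 × 30, A = 7 800 mm², y = 245 mm, Ī = 585 000 mm⁴.
Transfer each piece to the bottom edge using Ī + A·d² with d = y − 0:
  bottom flange: d = 15 mm → contributes +2 340 000 mm⁴
  web: d = 130 mm → contributes +72 840 000 mm⁴
  top flange: d = 245 mm → contributes +468 780 000 mm⁴
Total I = 543 960 000 mm⁴.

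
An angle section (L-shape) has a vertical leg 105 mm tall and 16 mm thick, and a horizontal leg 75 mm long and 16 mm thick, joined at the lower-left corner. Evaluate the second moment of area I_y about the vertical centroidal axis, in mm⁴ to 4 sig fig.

I_y ≈ 1.160 × 10⁶ mm⁴

Treat the section as a set of non-overlapping primitives; coordinates are from the bounding-box lower-left.
Vertical leg: 16 × 105, A = 1 680 mm², x = 8 mm, Ī = 35 840 mm⁴.
Horizontal leg (remainder): 59 × 16, A = 944 mm², x = 45.5 mm, Ī = 273 839 mm⁴.
Centroid: x̄ = ΣA·x / ΣA = 21.4909 mm.
Transfer each piece to the vertical centroidal axis using Ī + A·d² with d = x − 21.4909:
  vertical leg: d = -13.4909 mm → contributes +341 605 mm⁴
  horizontal leg (remainder): d = 24.0091 mm → contributes +817 997 mm⁴
Total I = 1 159 602 mm⁴.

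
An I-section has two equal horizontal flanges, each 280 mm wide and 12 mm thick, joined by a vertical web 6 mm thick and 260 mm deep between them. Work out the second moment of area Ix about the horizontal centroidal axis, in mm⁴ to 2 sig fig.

Ix ≈ 1.3 × 10⁸ mm⁴

Break the section into simple shapes (no overlaps), measuring from the bottom-left corner of the bounding box.
Bottom flange: 280 × 12, A = 3 360 mm², y = 6 mm, Ī = 40 320 mm⁴.
Web: 6 × 260, A = 1 560 mm², y = 142 mm, Ī = 8 788 000 mm⁴.
Top flange: 280 × 12, A = 3 360 mm², y = 278 mm, Ī = 40 320 mm⁴.
By symmetry the centroid is at mid-height, ȳ = 142 mm.
Transfer each piece to the horizontal centroidal axis using Ī + A·d² with d = y − 142:
  bottom flange: d = -136 mm → contributes +62 186 880 mm⁴
  web: d = 0 mm → contributes +8 788 000 mm⁴
  top flange: d = 136 mm → contributes +62 186 880 mm⁴
Total I = 133 161 760 mm⁴.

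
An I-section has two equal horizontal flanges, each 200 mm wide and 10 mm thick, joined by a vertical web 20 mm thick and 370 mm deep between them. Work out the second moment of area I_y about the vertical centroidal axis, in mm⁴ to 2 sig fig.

Decompose the section into non-overlapping parts with the origin at the bottom-left of its bounding rectangle.
Bottom flange: 200 × 10, A = 2 000 mm², x = 100 mm, Ī = 6 666 667 mm⁴.
Web: 20 × 370, A = 7 400 mm², x = 100 mm, Ī = 246 667 mm⁴.
Top flange: 200 × 10, A = 2 000 mm², x = 100 mm, Ī = 6 666 667 mm⁴.
By symmetry the centroid is at mid-width, x̄ = 100 mm.
All pieces are centred on the vertical centroidal axis, so I = ΣĪ = 13 580 000 mm⁴.

I_y ≈ 1.4 × 10⁷ mm⁴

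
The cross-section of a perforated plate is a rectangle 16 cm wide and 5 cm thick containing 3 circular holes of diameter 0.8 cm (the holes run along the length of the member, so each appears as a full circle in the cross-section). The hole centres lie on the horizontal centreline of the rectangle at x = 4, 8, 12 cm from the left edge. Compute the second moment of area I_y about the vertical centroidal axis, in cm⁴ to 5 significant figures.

I_y ≈ 1690.5 cm⁴

Decompose the section into non-overlapping parts with the origin at the bottom-left of its bounding rectangle.
Plate: 16 × 5, A = 80 cm², x = 8 cm, Ī = 1706.667 cm⁴.
Hole 1 (subtracted): ⌀0.8, A = 0.5026548 cm², x = 4 cm, Ī = 0.02010619 cm⁴.
Hole 2 (subtracted): ⌀0.8, A = 0.5026548 cm², x = 8 cm, Ī = 0.02010619 cm⁴.
Hole 3 (subtracted): ⌀0.8, A = 0.5026548 cm², x = 12 cm, Ī = 0.02010619 cm⁴.
By symmetry the centroid is at mid-width, x̄ = 8 cm.
Transfer each piece to the vertical centroidal axis using Ī + A·d² with d = x − 8:
  plate: d = 0 cm → contributes +1706.667 cm⁴
  hole 1: d = -4 cm → contributes −8.062583 cm⁴
  hole 2: d = 0 cm → contributes −0.02010619 cm⁴
  hole 3: d = 4 cm → contributes −8.062583 cm⁴
Total I = 1690.521 cm⁴.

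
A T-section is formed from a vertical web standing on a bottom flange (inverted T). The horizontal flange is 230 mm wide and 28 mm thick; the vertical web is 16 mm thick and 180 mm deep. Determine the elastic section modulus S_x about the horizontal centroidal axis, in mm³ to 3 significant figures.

Split into non-overlapping primitives; take the origin at the lower-left of the bounding box.
Flange: 230 × 28, A = 6 440 mm², y = 14 mm, Ī = 420 747 mm⁴.
Web: 16 × 180, A = 2 880 mm², y = 118 mm, Ī = 7 776 000 mm⁴.
Centroid: ȳ = ΣA·y / ΣA = 46.137 mm.
Transfer each piece to the horizontal centroidal axis using Ī + A·d² with d = y − 46.137:
  flange: d = -32.137 mm → contributes +7 072 034 mm⁴
  web: d = 71.863 mm → contributes +22 649 017 mm⁴
Total I = 29 721 051 mm⁴.
Extreme fibre distance c = 161.86 mm; S = I/c = 183 619 mm³.

S_x ≈ 1.84 × 10⁵ mm³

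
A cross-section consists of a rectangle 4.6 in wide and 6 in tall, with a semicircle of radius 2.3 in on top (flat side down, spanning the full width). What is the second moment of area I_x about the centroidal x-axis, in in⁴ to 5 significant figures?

I_x ≈ 186.84 in⁴

Break the section into simple shapes (no overlaps), measuring from the bottom-left corner of the bounding box.
Rectangular body: 4.6 × 6, A = 27.6 in², y = 3 in, Ī = 82.8 in⁴.
Semicircular cap: semicircle r = 2.3, A = 8.309513 in², y = 6.97615 in, Ī = 3.07145 in⁴.
Centroid: ȳ = ΣA·y / ΣA = 3.920087 in.
Transfer each piece to the centroidal x-axis using Ī + A·d² with d = y − 3.920087:
  rectangular body: d = -0.9200869 in → contributes +106.1651 in⁴
  semicircular cap: d = 3.056063 in → contributes +80.67834 in⁴
Total I = 186.8434 in⁴.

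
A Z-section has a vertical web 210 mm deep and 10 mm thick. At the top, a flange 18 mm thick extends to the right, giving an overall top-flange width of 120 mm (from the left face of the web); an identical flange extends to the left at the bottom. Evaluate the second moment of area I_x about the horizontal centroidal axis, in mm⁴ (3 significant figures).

I_x ≈ 4.43 × 10⁷ mm⁴

Decompose the section into non-overlapping parts with the origin at the bottom-left of its bounding rectangle.
Web: 10 × 210, A = 2 100 mm², y = 105 mm, Ī = 7 717 500 mm⁴.
Top flange (beyond web): 110 × 18, A = 1 980 mm², y = 201 mm, Ī = 53 460 mm⁴.
Bottom flange (beyond web): 110 × 18, A = 1 980 mm², y = 9 mm, Ī = 53 460 mm⁴.
Centroid: ȳ = ΣA·y / ΣA = 105 mm.
Transfer each piece to the horizontal centroidal axis using Ī + A·d² with d = y − 105:
  web: d = 0 mm → contributes +7 717 500 mm⁴
  top flange (beyond web): d = 96 mm → contributes +18 301 140 mm⁴
  bottom flange (beyond web): d = -96 mm → contributes +18 301 140 mm⁴
Total I = 44 319 780 mm⁴.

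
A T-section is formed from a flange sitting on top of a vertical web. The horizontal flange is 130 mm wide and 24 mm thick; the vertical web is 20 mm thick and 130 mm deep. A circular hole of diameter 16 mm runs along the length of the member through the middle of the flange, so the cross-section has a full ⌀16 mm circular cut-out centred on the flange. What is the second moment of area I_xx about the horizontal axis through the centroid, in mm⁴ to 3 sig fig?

Decompose the section into non-overlapping parts with the origin at the bottom-left of its bounding rectangle.
Flange: 130 × 24, A = 3 120 mm², y = 142 mm, Ī = 149 760 mm⁴.
Web: 20 × 130, A = 2 600 mm², y = 65 mm, Ī = 3 661 667 mm⁴.
Hole (subtracted): ⌀16, A = 201.06 mm², y = 142 mm, Ī = 3 217 mm⁴.
Centroid: ȳ = ΣA·y / ΣA = 105.72 mm.
Transfer each piece to the horizontal axis through the centroid using Ī + A·d² with d = y − 105.72:
  flange: d = 36.275 mm → contributes +4 255 313 mm⁴
  web: d = -40.725 mm → contributes +7 973 813 mm⁴
  hole: d = 36.275 mm → contributes −267 791 mm⁴
Total I = 11 961 336 mm⁴.

I_xx ≈ 1.20 × 10⁷ mm⁴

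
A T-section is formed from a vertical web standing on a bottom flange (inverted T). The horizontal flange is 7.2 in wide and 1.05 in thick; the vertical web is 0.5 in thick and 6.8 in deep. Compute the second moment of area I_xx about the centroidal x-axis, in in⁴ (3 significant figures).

I_xx ≈ 49.9 in⁴

Break the section into simple shapes (no overlaps), measuring from the bottom-left corner of the bounding box.
Flange: 7.2 × 1.05, A = 7.56 in², y = 0.525 in, Ī = 0.69458 in⁴.
Web: 0.5 × 6.8, A = 3.4 in², y = 4.45 in, Ī = 13.101 in⁴.
Centroid: ȳ = ΣA·y / ΣA = 1.7426 in.
Transfer each piece to the centroidal x-axis using Ī + A·d² with d = y − 1.7426:
  flange: d = -1.2176 in → contributes +11.903 in⁴
  web: d = 2.7074 in → contributes +38.023 in⁴
Total I = 49.926 in⁴.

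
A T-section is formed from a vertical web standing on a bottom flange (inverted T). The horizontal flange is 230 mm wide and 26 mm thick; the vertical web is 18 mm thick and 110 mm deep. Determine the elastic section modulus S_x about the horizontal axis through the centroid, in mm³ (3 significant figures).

Treat the section as a set of non-overlapping primitives; coordinates are from the bounding-box lower-left.
Flange: 230 × 26, A = 5 980 mm², y = 13 mm, Ī = 336 873 mm⁴.
Web: 18 × 110, A = 1 980 mm², y = 81 mm, Ī = 1 996 500 mm⁴.
Centroid: ȳ = ΣA·y / ΣA = 29.915 mm.
Transfer each piece to the horizontal axis through the centroid using Ī + A·d² with d = y − 29.915:
  flange: d = -16.915 mm → contributes +2 047 768 mm⁴
  web: d = 51.085 mm → contributes +7 163 747 mm⁴
Total I = 9 211 515 mm⁴.
Extreme fibre distance c = 106.09 mm; S = I/c = 86 831 mm³.

S_x ≈ 8.68 × 10⁴ mm³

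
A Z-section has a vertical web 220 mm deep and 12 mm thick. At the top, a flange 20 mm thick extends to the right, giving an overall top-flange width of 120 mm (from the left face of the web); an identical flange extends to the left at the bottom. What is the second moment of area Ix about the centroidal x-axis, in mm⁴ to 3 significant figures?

Treat the section as a set of non-overlapping primitives; coordinates are from the bounding-box lower-left.
Web: 12 × 220, A = 2 640 mm², y = 110 mm, Ī = 10 648 000 mm⁴.
Top flange (beyond web): 108 × 20, A = 2 160 mm², y = 210 mm, Ī = 72 000 mm⁴.
Bottom flange (beyond web): 108 × 20, A = 2 160 mm², y = 10 mm, Ī = 72 000 mm⁴.
Centroid: ȳ = ΣA·y / ΣA = 110 mm.
Transfer each piece to the centroidal x-axis using Ī + A·d² with d = y − 110:
  web: d = 0 mm → contributes +10 648 000 mm⁴
  top flange (beyond web): d = 100 mm → contributes +21 672 000 mm⁴
  bottom flange (beyond web): d = -100 mm → contributes +21 672 000 mm⁴
Total I = 53 992 000 mm⁴.

Ix ≈ 5.40 × 10⁷ mm⁴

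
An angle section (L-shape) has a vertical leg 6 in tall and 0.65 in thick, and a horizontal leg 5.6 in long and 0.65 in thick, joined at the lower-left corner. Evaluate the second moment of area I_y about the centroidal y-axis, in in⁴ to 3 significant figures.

I_y ≈ 20.5 in⁴

Split into non-overlapping primitives; take the origin at the lower-left of the bounding box.
Vertical leg: 0.65 × 6, A = 3.9 in², x = 0.325 in, Ī = 0.13731 in⁴.
Horizontal leg (remainder): 4.95 × 0.65, A = 3.2175 in², x = 3.125 in, Ī = 6.5697 in⁴.
Centroid: x̄ = ΣA·x / ΣA = 1.5908 in.
Transfer each piece to the centroidal y-axis using Ī + A·d² with d = x − 1.5908:
  vertical leg: d = -1.2658 in → contributes +6.3856 in⁴
  horizontal leg (remainder): d = 1.5342 in → contributes +14.143 in⁴
Total I = 20.529 in⁴.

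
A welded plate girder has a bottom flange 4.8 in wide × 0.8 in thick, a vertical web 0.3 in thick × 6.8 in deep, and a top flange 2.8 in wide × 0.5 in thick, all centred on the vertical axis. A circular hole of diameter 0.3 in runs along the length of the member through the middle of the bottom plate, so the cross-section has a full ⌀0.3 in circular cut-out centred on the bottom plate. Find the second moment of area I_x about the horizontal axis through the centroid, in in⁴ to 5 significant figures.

I_x ≈ 69.400 in⁴

Split into non-overlapping primitives; take the origin at the lower-left of the bounding box.
Bottom plate: 4.8 × 0.8, A = 3.84 in², y = 0.4 in, Ī = 0.2048 in⁴.
Web plate: 0.3 × 6.8, A = 2.04 in², y = 4.2 in, Ī = 7.8608 in⁴.
Top plate: 2.8 × 0.5, A = 1.4 in², y = 7.85 in, Ī = 0.02916667 in⁴.
Hole (subtracted): ⌀0.3, A = 0.07068583 in², y = 0.4 in, Ī = 0.0003976078 in⁴.
Centroid: ȳ = ΣA·y / ΣA = 2.922015 in.
Transfer each piece to the horizontal axis through the centroid using Ī + A·d² with d = y − 2.922015:
  bottom plate: d = -2.522015 in → contributes +24.62935 in⁴
  web plate: d = 1.277985 in → contributes +11.19262 in⁴
  top plate: d = 4.927985 in → contributes +34.02821 in⁴
  hole: d = -2.522015 in → contributes −0.4499992 in⁴
Total I = 69.40019 in⁴.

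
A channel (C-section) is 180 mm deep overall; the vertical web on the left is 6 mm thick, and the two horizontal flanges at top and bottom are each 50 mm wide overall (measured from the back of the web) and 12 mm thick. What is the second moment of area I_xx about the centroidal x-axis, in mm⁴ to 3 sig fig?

Treat the section as a set of non-overlapping primitives; coordinates are from the bounding-box lower-left.
Web: 6 × 180, A = 1 080 mm², y = 90 mm, Ī = 2 916 000 mm⁴.
Top flange (beyond web): 44 × 12, A = 528 mm², y = 174 mm, Ī = 6 336 mm⁴.
Bottom flange (beyond web): 44 × 12, A = 528 mm², y = 6 mm, Ī = 6 336 mm⁴.
By symmetry the centroid is at mid-height, ȳ = 90 mm.
Transfer each piece to the centroidal x-axis using Ī + A·d² with d = y − 90:
  web: d = 0 mm → contributes +2 916 000 mm⁴
  top flange (beyond web): d = 84 mm → contributes +3 731 904 mm⁴
  bottom flange (beyond web): d = -84 mm → contributes +3 731 904 mm⁴
Total I = 10 379 808 mm⁴.

I_xx ≈ 1.04 × 10⁷ mm⁴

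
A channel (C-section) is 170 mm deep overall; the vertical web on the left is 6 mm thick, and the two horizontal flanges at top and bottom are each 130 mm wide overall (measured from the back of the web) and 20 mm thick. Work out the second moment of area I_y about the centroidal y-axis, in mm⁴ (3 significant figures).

I_y ≈ 9.93 × 10⁶ mm⁴

Treat the section as a set of non-overlapping primitives; coordinates are from the bounding-box lower-left.
Web: 6 × 170, A = 1 020 mm², x = 3 mm, Ī = 3 060 mm⁴.
Top flange (beyond web): 124 × 20, A = 2 480 mm², x = 68 mm, Ī = 3 177 707 mm⁴.
Bottom flange (beyond web): 124 × 20, A = 2 480 mm², x = 68 mm, Ī = 3 177 707 mm⁴.
Centroid: x̄ = ΣA·x / ΣA = 56.913 mm.
Transfer each piece to the centroidal y-axis using Ī + A·d² with d = x − 56.913:
  web: d = -53.913 mm → contributes +2 967 809 mm⁴
  top flange (beyond web): d = 11.087 mm → contributes +3 482 550 mm⁴
  bottom flange (beyond web): d = 11.087 mm → contributes +3 482 550 mm⁴
Total I = 9 932 908 mm⁴.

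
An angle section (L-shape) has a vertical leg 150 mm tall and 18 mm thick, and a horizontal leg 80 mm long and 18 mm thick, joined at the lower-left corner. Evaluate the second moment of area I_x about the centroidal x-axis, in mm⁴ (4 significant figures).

I_x ≈ 8.532 × 10⁶ mm⁴

Break the section into simple shapes (no overlaps), measuring from the bottom-left corner of the bounding box.
Vertical leg: 18 × 150, A = 2 700 mm², y = 75 mm, Ī = 5 062 500 mm⁴.
Horizontal leg (remainder): 62 × 18, A = 1 116 mm², y = 9 mm, Ī = 30 132 mm⁴.
Centroid: ȳ = ΣA·y / ΣA = 55.6981 mm.
Transfer each piece to the centroidal x-axis using Ī + A·d² with d = y − 55.6981:
  vertical leg: d = 19.3019 mm → contributes +6 068 420 mm⁴
  horizontal leg (remainder): d = -46.6981 mm → contributes +2 463 809 mm⁴
Total I = 8 532 228 mm⁴.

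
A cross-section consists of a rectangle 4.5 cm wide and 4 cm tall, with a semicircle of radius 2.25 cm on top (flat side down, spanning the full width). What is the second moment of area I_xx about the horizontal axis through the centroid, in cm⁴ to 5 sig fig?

I_xx ≈ 74.972 cm⁴

Split into non-overlapping primitives; take the origin at the lower-left of the bounding box.
Rectangular body: 4.5 × 4, A = 18 cm², y = 2 cm, Ī = 24 cm⁴.
Semicircular cap: semicircle r = 2.25, A = 7.952156 cm², y = 4.95493 cm, Ī = 2.812951 cm⁴.
Centroid: ȳ = ΣA·y / ΣA = 2.905438 cm.
Transfer each piece to the horizontal axis through the centroid using Ī + A·d² with d = y − 2.905438:
  rectangular body: d = -0.9054378 cm → contributes +38.75672 cm⁴
  semicircular cap: d = 2.049492 cm → contributes +36.21532 cm⁴
Total I = 74.97204 cm⁴.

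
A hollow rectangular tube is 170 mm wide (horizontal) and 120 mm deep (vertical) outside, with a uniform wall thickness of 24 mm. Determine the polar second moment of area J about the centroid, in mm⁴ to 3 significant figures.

Break the section into simple shapes (no overlaps), measuring from the bottom-left corner of the bounding box.
Outer rectangle: 170 × 120, A = 20 400 mm², y = 60 mm, Ī = 24 480 000 mm⁴.
Inner void (subtracted): 122 × 72, A = 8 784 mm², y = 60 mm, Ī = 3 794 688 mm⁴.
By symmetry the centroid is at mid-height, ȳ = 60 mm.
All pieces are centred on the centroidal x-axis, so I = ΣĪ (holes subtracted) = 20 685 312 mm⁴.
Repeating about the centroidal y-axis gives I_y = 38 234 912 mm⁴.
Polar second moment: J = I_x + I_y = 58 920 224 mm⁴.

J ≈ 5.89 × 10⁷ mm⁴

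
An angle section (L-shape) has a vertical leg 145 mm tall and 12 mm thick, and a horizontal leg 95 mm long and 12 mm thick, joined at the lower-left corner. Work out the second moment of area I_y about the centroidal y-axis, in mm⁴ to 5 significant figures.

I_y ≈ 2.0218 × 10⁶ mm⁴

Treat the section as a set of non-overlapping primitives; coordinates are from the bounding-box lower-left.
Vertical leg: 12 × 145, A = 1 740 mm², x = 6 mm, Ī = 20 880 mm⁴.
Horizontal leg (remainder): 83 × 12, A = 996 mm², x = 53.5 mm, Ī = 571 787 mm⁴.
Centroid: x̄ = ΣA·x / ΣA = 23.29167 mm.
Transfer each piece to the centroidal y-axis using Ī + A·d² with d = x − 23.29167:
  vertical leg: d = -17.29167 mm → contributes +541 143 mm⁴
  horizontal leg (remainder): d = 30.20833 mm → contributes +1 480 680 mm⁴
Total I = 2 021 823 mm⁴.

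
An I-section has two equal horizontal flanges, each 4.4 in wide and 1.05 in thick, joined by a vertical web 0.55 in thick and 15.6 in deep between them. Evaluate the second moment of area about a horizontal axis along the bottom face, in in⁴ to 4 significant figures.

Decompose the section into non-overlapping parts with the origin at the bottom-left of its bounding rectangle.
Bottom flange: 4.4 × 1.05, A = 4.62 in², y = 0.525 in, Ī = 0.424463 in⁴.
Web: 0.55 × 15.6, A = 8.58 in², y = 8.85 in, Ī = 174.002 in⁴.
Top flange: 4.4 × 1.05, A = 4.62 in², y = 17.175 in, Ī = 0.424463 in⁴.
Transfer each piece to the base of the section using Ī + A·d² with d = y − 0:
  bottom flange: d = 0.525 in → contributes +1.69785 in⁴
  web: d = 8.85 in → contributes +846.009 in⁴
  top flange: d = 17.175 in → contributes +1363.23 in⁴
Total I = 2210.94 in⁴.

I_base ≈ 2211 in⁴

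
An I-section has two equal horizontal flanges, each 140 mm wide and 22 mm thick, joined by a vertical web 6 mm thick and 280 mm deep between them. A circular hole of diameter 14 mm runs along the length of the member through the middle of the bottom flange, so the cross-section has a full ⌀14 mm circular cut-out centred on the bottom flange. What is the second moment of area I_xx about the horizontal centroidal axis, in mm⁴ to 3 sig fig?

Split into non-overlapping primitives; take the origin at the lower-left of the bounding box.
Bottom flange: 140 × 22, A = 3 080 mm², y = 11 mm, Ī = 124 227 mm⁴.
Web: 6 × 280, A = 1 680 mm², y = 162 mm, Ī = 10 976 000 mm⁴.
Top flange: 140 × 22, A = 3 080 mm², y = 313 mm, Ī = 124 227 mm⁴.
Hole (subtracted): ⌀14, A = 153.94 mm², y = 11 mm, Ī = 1885.7 mm⁴.
Centroid: ȳ = ΣA·y / ΣA = 165.02 mm.
Transfer each piece to the horizontal centroidal axis using Ī + A·d² with d = y − 165.02:
  bottom flange: d = -154.02 mm → contributes +73 192 522 mm⁴
  web: d = -3.0243 mm → contributes +10 991 366 mm⁴
  top flange: d = 147.98 mm → contributes +67 566 432 mm⁴
  hole: d = -154.02 mm → contributes −3 653 831 mm⁴
Total I = 148 096 489 mm⁴.

I_xx ≈ 1.48 × 10⁸ mm⁴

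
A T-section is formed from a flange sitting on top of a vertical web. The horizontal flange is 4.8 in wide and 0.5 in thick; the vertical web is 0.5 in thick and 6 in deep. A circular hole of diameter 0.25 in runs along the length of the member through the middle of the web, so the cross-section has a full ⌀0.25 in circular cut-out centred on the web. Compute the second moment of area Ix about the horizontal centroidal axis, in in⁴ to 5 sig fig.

Ix ≈ 23.030 in⁴

Split into non-overlapping primitives; take the origin at the lower-left of the bounding box.
Flange: 4.8 × 0.5, A = 2.4 in², y = 6.25 in, Ī = 0.05 in⁴.
Web: 0.5 × 6, A = 3 in², y = 3 in, Ī = 9 in⁴.
Hole (subtracted): ⌀0.25, A = 0.04908739 in², y = 3 in, Ī = 0.0001917476 in⁴.
Centroid: ȳ = ΣA·y / ΣA = 4.457695 in.
Transfer each piece to the horizontal centroidal axis using Ī + A·d² with d = y − 4.457695:
  flange: d = 1.792305 in → contributes +7.759655 in⁴
  web: d = -1.457695 in → contributes +15.37463 in⁴
  hole: d = -1.457695 in → contributes −0.1044963 in⁴
Total I = 23.02979 in⁴.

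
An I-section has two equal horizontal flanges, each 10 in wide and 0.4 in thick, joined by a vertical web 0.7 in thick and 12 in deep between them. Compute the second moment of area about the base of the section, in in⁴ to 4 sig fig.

I_base ≈ 1080 in⁴

Treat the section as a set of non-overlapping primitives; coordinates are from the bounding-box lower-left.
Bottom flange: 10 × 0.4, A = 4 in², y = 0.2 in, Ī = 0.0533333 in⁴.
Web: 0.7 × 12, A = 8.4 in², y = 6.4 in, Ī = 100.8 in⁴.
Top flange: 10 × 0.4, A = 4 in², y = 12.6 in, Ī = 0.0533333 in⁴.
Transfer each piece to the bottom edge using Ī + A·d² with d = y − 0:
  bottom flange: d = 0.2 in → contributes +0.213333 in⁴
  web: d = 6.4 in → contributes +444.864 in⁴
  top flange: d = 12.6 in → contributes +635.093 in⁴
Total I = 1080.17 in⁴.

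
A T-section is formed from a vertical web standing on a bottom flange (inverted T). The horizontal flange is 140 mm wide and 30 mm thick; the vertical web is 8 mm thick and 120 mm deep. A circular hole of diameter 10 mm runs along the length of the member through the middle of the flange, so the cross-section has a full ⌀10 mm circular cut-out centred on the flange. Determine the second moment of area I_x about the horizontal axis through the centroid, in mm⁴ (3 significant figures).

Break the section into simple shapes (no overlaps), measuring from the bottom-left corner of the bounding box.
Flange: 140 × 30, A = 4 200 mm², y = 15 mm, Ī = 315 000 mm⁴.
Web: 8 × 120, A = 960 mm², y = 90 mm, Ī = 1 152 000 mm⁴.
Hole (subtracted): ⌀10, A = 78.54 mm², y = 15 mm, Ī = 490.87 mm⁴.
Centroid: ȳ = ΣA·y / ΣA = 29.169 mm.
Transfer each piece to the horizontal axis through the centroid using Ī + A·d² with d = y − 29.169:
  flange: d = -14.169 mm → contributes +1 158 213 mm⁴
  web: d = 60.831 mm → contributes +4 704 376 mm⁴
  hole: d = -14.169 mm → contributes −16 259 mm⁴
Total I = 5 846 330 mm⁴.

I_x ≈ 5.85 × 10⁶ mm⁴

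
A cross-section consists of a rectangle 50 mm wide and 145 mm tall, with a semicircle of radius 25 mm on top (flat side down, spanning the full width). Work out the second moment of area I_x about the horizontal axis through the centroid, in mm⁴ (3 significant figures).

I_x ≈ 1.87 × 10⁷ mm⁴

Decompose the section into non-overlapping parts with the origin at the bottom-left of its bounding rectangle.
Rectangular body: 50 × 145, A = 7 250 mm², y = 72.5 mm, Ī = 12 702 604 mm⁴.
Semicircular cap: semicircle r = 25, A = 981.75 mm², y = 155.61 mm, Ī = 42 874 mm⁴.
Centroid: ȳ = ΣA·y / ΣA = 82.412 mm.
Transfer each piece to the horizontal axis through the centroid using Ī + A·d² with d = y − 82.412:
  rectangular body: d = -9.912 mm → contributes +13 414 905 mm⁴
  semicircular cap: d = 73.198 mm → contributes +5 303 068 mm⁴
Total I = 18 717 974 mm⁴.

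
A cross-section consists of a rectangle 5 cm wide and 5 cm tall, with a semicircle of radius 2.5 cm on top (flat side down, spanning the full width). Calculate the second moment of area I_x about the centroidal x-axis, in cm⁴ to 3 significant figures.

I_x ≈ 146 cm⁴

Treat the section as a set of non-overlapping primitives; coordinates are from the bounding-box lower-left.
Rectangular body: 5 × 5, A = 25 cm², y = 2.5 cm, Ī = 52.083 cm⁴.
Semicircular cap: semicircle r = 2.5, A = 9.8175 cm², y = 6.061 cm, Ī = 4.2874 cm⁴.
Centroid: ȳ = ΣA·y / ΣA = 3.5041 cm.
Transfer each piece to the centroidal x-axis using Ī + A·d² with d = y − 3.5041:
  rectangular body: d = -1.0041 cm → contributes +77.289 cm⁴
  semicircular cap: d = 2.5569 cm → contributes +68.473 cm⁴
Total I = 145.76 cm⁴.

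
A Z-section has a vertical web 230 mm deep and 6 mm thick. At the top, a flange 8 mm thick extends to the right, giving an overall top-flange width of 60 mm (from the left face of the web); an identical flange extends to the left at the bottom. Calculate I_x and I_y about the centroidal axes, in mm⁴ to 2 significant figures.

I_x ≈ 1.7 × 10⁷ mm⁴, I_y ≈ 9.9 × 10⁵ mm⁴

Decompose the section into non-overlapping parts with the origin at the bottom-left of its bounding rectangle.
Web: 6 × 230, A = 1 380 mm², y = 115 mm, Ī = 6 083 500 mm⁴.
Top flange (beyond web): 54 × 8, A = 432 mm², y = 226 mm, Ī = 2 304 mm⁴.
Bottom flange (beyond web): 54 × 8, A = 432 mm², y = 4 mm, Ī = 2 304 mm⁴.
Centroid: ȳ = ΣA·y / ΣA = 115 mm.
Transfer each piece to the centroidal x-axis using Ī + A·d² with d = y − 115:
  web: d = 0 mm → contributes +6 083 500 mm⁴
  top flange (beyond web): d = 111 mm → contributes +5 324 976 mm⁴
  bottom flange (beyond web): d = -111 mm → contributes +5 324 976 mm⁴
Total I = 16 733 452 mm⁴.
For the y-axis: x̄ = 57 mm.
Repeating about the centroidal y-axis gives I_y = 991 692 mm⁴.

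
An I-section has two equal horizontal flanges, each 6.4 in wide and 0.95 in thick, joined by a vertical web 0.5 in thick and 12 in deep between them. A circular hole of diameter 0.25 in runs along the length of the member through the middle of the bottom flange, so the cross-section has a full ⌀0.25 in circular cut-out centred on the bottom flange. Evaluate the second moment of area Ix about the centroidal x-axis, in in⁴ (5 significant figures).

Split into non-overlapping primitives; take the origin at the lower-left of the bounding box.
Bottom flange: 6.4 × 0.95, A = 6.08 in², y = 0.475 in, Ī = 0.4572667 in⁴.
Web: 0.5 × 12, A = 6 in², y = 6.95 in, Ī = 72 in⁴.
Top flange: 6.4 × 0.95, A = 6.08 in², y = 13.425 in, Ī = 0.4572667 in⁴.
Hole (subtracted): ⌀0.25, A = 0.04908739 in², y = 0.475 in, Ī = 0.0001917476 in⁴.
Centroid: ȳ = ΣA·y / ΣA = 6.96755 in.
Transfer each piece to the centroidal x-axis using Ī + A·d² with d = y − 6.96755:
  bottom flange: d = -6.49255 in → contributes +256.7487 in⁴
  web: d = -0.01754969 in → contributes +72.00185 in⁴
  top flange: d = 6.45745 in → contributes +253.9851 in⁴
  hole: d = -6.49255 in → contributes −2.069382 in⁴
Total I = 580.6663 in⁴.

Ix ≈ 580.67 in⁴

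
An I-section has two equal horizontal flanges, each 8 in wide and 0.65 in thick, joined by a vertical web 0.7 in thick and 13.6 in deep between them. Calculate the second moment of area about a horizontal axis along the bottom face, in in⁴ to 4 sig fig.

Break the section into simple shapes (no overlaps), measuring from the bottom-left corner of the bounding box.
Bottom flange: 8 × 0.65, A = 5.2 in², y = 0.325 in, Ī = 0.183083 in⁴.
Web: 0.7 × 13.6, A = 9.52 in², y = 7.45 in, Ī = 146.735 in⁴.
Top flange: 8 × 0.65, A = 5.2 in², y = 14.575 in, Ī = 0.183083 in⁴.
Transfer each piece to the bottom edge using Ī + A·d² with d = y − 0:
  bottom flange: d = 0.325 in → contributes +0.732333 in⁴
  web: d = 7.45 in → contributes +675.119 in⁴
  top flange: d = 14.575 in → contributes +1104.82 in⁴
Total I = 1780.67 in⁴.

I_base ≈ 1781 in⁴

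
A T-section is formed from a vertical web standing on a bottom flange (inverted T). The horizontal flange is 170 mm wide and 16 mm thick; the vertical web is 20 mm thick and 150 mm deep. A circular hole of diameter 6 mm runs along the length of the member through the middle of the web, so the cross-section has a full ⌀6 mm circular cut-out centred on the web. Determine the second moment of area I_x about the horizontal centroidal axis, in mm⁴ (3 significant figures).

I_x ≈ 1.55 × 10⁷ mm⁴

Split into non-overlapping primitives; take the origin at the lower-left of the bounding box.
Flange: 170 × 16, A = 2 720 mm², y = 8 mm, Ī = 58 027 mm⁴.
Web: 20 × 150, A = 3 000 mm², y = 91 mm, Ī = 5 625 000 mm⁴.
Hole (subtracted): ⌀6, A = 28.274 mm², y = 91 mm, Ī = 63.617 mm⁴.
Centroid: ȳ = ΣA·y / ΣA = 51.335 mm.
Transfer each piece to the horizontal centroidal axis using Ī + A·d² with d = y − 51.335:
  flange: d = -43.335 mm → contributes +5 166 070 mm⁴
  web: d = 39.665 mm → contributes +10 344 841 mm⁴
  hole: d = 39.665 mm → contributes −44 547 mm⁴
Total I = 15 466 364 mm⁴.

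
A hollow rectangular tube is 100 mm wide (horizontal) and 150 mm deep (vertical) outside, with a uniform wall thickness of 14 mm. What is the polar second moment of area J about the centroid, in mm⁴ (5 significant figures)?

J ≈ 2.5935 × 10⁷ mm⁴

Decompose the section into non-overlapping parts with the origin at the bottom-left of its bounding rectangle.
Outer rectangle: 100 × 150, A = 15 000 mm², y = 75 mm, Ī = 28 125 000 mm⁴.
Inner void (subtracted): 72 × 122, A = 8 784 mm², y = 75 mm, Ī = 10 895 088 mm⁴.
By symmetry the centroid is at mid-height, ȳ = 75 mm.
All pieces are centred on the centroidal x-axis, so I = ΣĪ (holes subtracted) = 17 229 912 mm⁴.
Repeating about the centroidal y-axis gives I_y = 8 705 312 mm⁴.
Polar second moment: J = I_x + I_y = 25 935 224 mm⁴.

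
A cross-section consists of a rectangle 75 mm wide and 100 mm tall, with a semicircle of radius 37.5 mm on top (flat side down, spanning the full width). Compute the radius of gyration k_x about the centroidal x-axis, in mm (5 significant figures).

Split into non-overlapping primitives; take the origin at the lower-left of the bounding box.
Rectangular body: 75 × 100, A = 7 500 mm², y = 50 mm, Ī = 6 250 000 mm⁴.
Semicircular cap: semicircle r = 37.5, A = 2208.932 mm², y = 115.9155 mm, Ī = 217048.7 mm⁴.
Centroid: ȳ = ΣA·y / ΣA = 64.99679 mm.
Transfer each piece to the centroidal x-axis using Ī + A·d² with d = y − 64.99679:
  rectangular body: d = -14.99679 mm → contributes +7 936 779 mm⁴
  semicircular cap: d = 50.9187 mm → contributes +5 944 178 mm⁴
Total I = 13 880 957 mm⁴.
Radius of gyration: k = √(I/A) = √(13 880 957 / 9708.932) = 37.81151 mm.

k_x ≈ 37.812 mm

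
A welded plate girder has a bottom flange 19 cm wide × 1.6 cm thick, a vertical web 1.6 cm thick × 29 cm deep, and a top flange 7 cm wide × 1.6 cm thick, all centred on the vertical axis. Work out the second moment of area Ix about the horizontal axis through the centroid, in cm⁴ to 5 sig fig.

Ix ≈ 1.2018 × 10⁴ cm⁴

Break the section into simple shapes (no overlaps), measuring from the bottom-left corner of the bounding box.
Bottom plate: 19 × 1.6, A = 30.4 cm², y = 0.8 cm, Ī = 6.485333 cm⁴.
Web plate: 1.6 × 29, A = 46.4 cm², y = 16.1 cm, Ī = 3251.867 cm⁴.
Top plate: 7 × 1.6, A = 11.2 cm², y = 31.4 cm, Ī = 2.389333 cm⁴.
Centroid: ȳ = ΣA·y / ΣA = 12.76182 cm.
Transfer each piece to the horizontal axis through the centroid using Ī + A·d² with d = y − 12.76182:
  bottom plate: d = -11.96182 cm → contributes +4356.272 cm⁴
  web plate: d = 3.338182 cm → contributes +3768.923 cm⁴
  top plate: d = 18.63818 cm → contributes +3893.066 cm⁴
Total I = 12018.26 cm⁴.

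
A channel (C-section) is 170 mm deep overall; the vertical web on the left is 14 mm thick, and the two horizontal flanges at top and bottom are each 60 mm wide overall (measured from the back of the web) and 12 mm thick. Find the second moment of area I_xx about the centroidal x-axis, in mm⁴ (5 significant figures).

I_xx ≈ 1.2635 × 10⁷ mm⁴

Decompose the section into non-overlapping parts with the origin at the bottom-left of its bounding rectangle.
Web: 14 × 170, A = 2 380 mm², y = 85 mm, Ī = 5 731 833 mm⁴.
Top flange (beyond web): 46 × 12, A = 552 mm², y = 164 mm, Ī = 6 624 mm⁴.
Bottom flange (beyond web): 46 × 12, A = 552 mm², y = 6 mm, Ī = 6 624 mm⁴.
By symmetry the centroid is at mid-height, ȳ = 85 mm.
Transfer each piece to the centroidal x-axis using Ī + A·d² with d = y − 85:
  web: d = 0 mm → contributes +5 731 833 mm⁴
  top flange (beyond web): d = 79 mm → contributes +3 451 656 mm⁴
  bottom flange (beyond web): d = -79 mm → contributes +3 451 656 mm⁴
Total I = 12 635 145 mm⁴.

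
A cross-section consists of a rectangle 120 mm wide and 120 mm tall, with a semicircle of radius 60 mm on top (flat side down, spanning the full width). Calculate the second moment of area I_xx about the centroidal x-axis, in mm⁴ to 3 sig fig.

Treat the section as a set of non-overlapping primitives; coordinates are from the bounding-box lower-left.
Rectangular body: 120 × 120, A = 14 400 mm², y = 60 mm, Ī = 17 280 000 mm⁴.
Semicircular cap: semicircle r = 60, A = 5654.9 mm², y = 145.46 mm, Ī = 1 422 450 mm⁴.
Centroid: ȳ = ΣA·y / ΣA = 84.098 mm.
Transfer each piece to the centroidal x-axis using Ī + A·d² with d = y − 84.098:
  rectangular body: d = -24.098 mm → contributes +25 642 616 mm⁴
  semicircular cap: d = 61.366 mm → contributes +22 717 677 mm⁴
Total I = 48 360 293 mm⁴.

I_xx ≈ 4.84 × 10⁷ mm⁴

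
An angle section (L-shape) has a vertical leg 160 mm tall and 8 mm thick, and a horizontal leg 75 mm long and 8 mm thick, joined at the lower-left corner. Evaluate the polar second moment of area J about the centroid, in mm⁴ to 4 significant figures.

J ≈ 5.654 × 10⁶ mm⁴

Treat the section as a set of non-overlapping primitives; coordinates are from the bounding-box lower-left.
Vertical leg: 8 × 160, A = 1 280 mm², y = 80 mm, Ī = 2 730 667 mm⁴.
Horizontal leg (remainder): 67 × 8, A = 536 mm², y = 4 mm, Ī = 2858.67 mm⁴.
Centroid: ȳ = ΣA·y / ΣA = 57.5683 mm.
Transfer each piece to the centroidal x-axis using Ī + A·d² with d = y − 57.5683:
  vertical leg: d = 22.4317 mm → contributes +3 374 740 mm⁴
  horizontal leg (remainder): d = -53.5683 mm → contributes +1 540 943 mm⁴
Total I = 4 915 683 mm⁴.
For the y-axis: x̄ = 15.0683 mm.
Repeating about the centroidal y-axis gives I_y = 738 613 mm⁴.
Polar second moment: J = I_x + I_y = 5 654 296 mm⁴.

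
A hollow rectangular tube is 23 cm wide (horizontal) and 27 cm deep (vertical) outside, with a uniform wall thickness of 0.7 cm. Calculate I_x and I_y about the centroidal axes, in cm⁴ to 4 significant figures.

Split into non-overlapping primitives; take the origin at the lower-left of the bounding box.
Outer rectangle: 23 × 27, A = 621 cm², y = 13.5 cm, Ī = 37725.8 cm⁴.
Inner void (subtracted): 21.6 × 25.6, A = 552.96 cm², y = 13.5 cm, Ī = 30 199 cm⁴.
By symmetry the centroid is at mid-height, ȳ = 13.5 cm.
All pieces are centred on the centroidal x-axis, so I = ΣĪ (holes subtracted) = 7526.76 cm⁴.
Repeating about the centroidal y-axis gives I_y = 5876.67 cm⁴.

I_x ≈ 7527 cm⁴, I_y ≈ 5877 cm⁴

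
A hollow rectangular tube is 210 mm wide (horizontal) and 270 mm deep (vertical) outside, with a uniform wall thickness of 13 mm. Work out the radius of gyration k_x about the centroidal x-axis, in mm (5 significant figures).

Treat the section as a set of non-overlapping primitives; coordinates are from the bounding-box lower-left.
Outer rectangle: 210 × 270, A = 56 700 mm², y = 135 mm, Ī = 344 452 500 mm⁴.
Inner void (subtracted): 184 × 244, A = 44 896 mm², y = 135 mm, Ī = 222 744 021 mm⁴.
By symmetry the centroid is at mid-height, ȳ = 135 mm.
All pieces are centred on the centroidal x-axis, so I = ΣĪ (holes subtracted) = 121 708 479 mm⁴.
Radius of gyration: k = √(I/A) = √(121 708 479 / 11 804) = 101.542 mm.

k_x ≈ 101.54 mm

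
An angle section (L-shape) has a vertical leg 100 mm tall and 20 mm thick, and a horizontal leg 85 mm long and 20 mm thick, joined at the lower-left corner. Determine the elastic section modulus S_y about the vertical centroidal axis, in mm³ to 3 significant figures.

Break the section into simple shapes (no overlaps), measuring from the bottom-left corner of the bounding box.
Vertical leg: 20 × 100, A = 2 000 mm², x = 10 mm, Ī = 66 667 mm⁴.
Horizontal leg (remainder): 65 × 20, A = 1 300 mm², x = 52.5 mm, Ī = 457 708 mm⁴.
Centroid: x̄ = ΣA·x / ΣA = 26.742 mm.
Transfer each piece to the vertical centroidal axis using Ī + A·d² with d = x − 26.742:
  vertical leg: d = -16.742 mm → contributes +627 284 mm⁴
  horizontal leg (remainder): d = 25.758 mm → contributes +1 320 197 mm⁴
Total I = 1 947 481 mm⁴.
Extreme fibre distance c = 58.258 mm; S = I/c = 33 429 mm³.

S_y ≈ 3.34 × 10⁴ mm³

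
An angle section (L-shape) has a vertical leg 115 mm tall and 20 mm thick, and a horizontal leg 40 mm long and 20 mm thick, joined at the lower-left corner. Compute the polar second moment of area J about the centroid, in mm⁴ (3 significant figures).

Treat the section as a set of non-overlapping primitives; coordinates are from the bounding-box lower-left.
Vertical leg: 20 × 115, A = 2 300 mm², y = 57.5 mm, Ī = 2 534 792 mm⁴.
Horizontal leg (remainder): 20 × 20, A = 400 mm², y = 10 mm, Ī = 13 333 mm⁴.
Centroid: ȳ = ΣA·y / ΣA = 50.463 mm.
Transfer each piece to the centroidal x-axis using Ī + A·d² with d = y − 50.463:
  vertical leg: d = 7.037 mm → contributes +2 648 687 mm⁴
  horizontal leg (remainder): d = -40.463 mm → contributes +668 234 mm⁴
Total I = 3 316 921 mm⁴.
For the y-axis: x̄ = 12.963 mm.
Repeating about the centroidal y-axis gives I_y = 226 296 mm⁴.
Polar second moment: J = I_x + I_y = 3 543 218 mm⁴.

J ≈ 3.54 × 10⁶ mm⁴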